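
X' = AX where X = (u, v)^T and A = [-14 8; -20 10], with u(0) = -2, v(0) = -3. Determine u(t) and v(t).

u(t) = -2e^(-2t)cos(4t), v(t) = e^(-2t)sin(4t) - 3e^(-2t)cos(4t)

Coefficient matrix A = [[-14, 8], [-20, 10]].
Characteristic polynomial det(A - λI) = λ^2 + 4λ + 20 = 0.
Eigenvalues λ = -2 ± 4i (complex conjugate pair).
For λ=-2+4i: an eigenvector is (-1,-2) - i(-1,-1) = (-1 + i, -2 + i).
A real fundamental pair from Re and Im of e^((-2+4i)t)v: X_1 = e^(-2t)(cos(4t)·(-1,-2) + sin(4t)·(-1,-1)), X_2 = e^(-2t)(sin(4t)·(-1,-2) - cos(4t)·(-1,-1)).
General solution: K_1X_1 + K_2X_2.
Applying u(0)=-2, v(0)=-3 gives K_1=1, K_2=-1.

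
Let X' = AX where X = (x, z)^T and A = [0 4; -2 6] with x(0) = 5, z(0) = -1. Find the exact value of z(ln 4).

A = [[0,4],[-2,6]]; eigenvalues λ = 4, 2.
Eigenvectors: (-1,-1) for λ=4, (-2,-1) for λ=2.
From the initial condition, c_1 = 7, c_2 = -6.
z(ln 4) = (7)(4^4)(-1) + (-6)(4^2)(-1) = -1696.

-1696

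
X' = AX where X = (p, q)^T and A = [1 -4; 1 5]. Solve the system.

p(t) = -2K_1e^(3t) - 2K_2te^(3t) - K_2e^(3t), q(t) = K_1e^(3t) + K_2te^(3t) + K_2e^(3t)

Coefficient matrix A = [[1, -4], [1, 5]].
Characteristic polynomial det(A - λI) = λ^2 - 6λ + 9 = 0.
Single eigenvalue λ = 3 with algebraic multiplicity 2.
Eigenvector v = (-2,1); generalized eigenvector w with (A-λI)w=v is (-1,1).
General solution: e^(3t)[K_1·v + K_2·(t·v + w)].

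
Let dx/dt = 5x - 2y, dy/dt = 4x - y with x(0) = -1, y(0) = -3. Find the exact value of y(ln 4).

48

A = [[5,-2],[4,-1]]; eigenvalues λ = 3, 1.
Eigenvectors: (-1,-1) for λ=3, (1,2) for λ=1.
From the initial condition, c_1 = -1, c_2 = -2.
y(ln 4) = (-1)(4^3)(-1) + (-2)(4^1)(2) = 48.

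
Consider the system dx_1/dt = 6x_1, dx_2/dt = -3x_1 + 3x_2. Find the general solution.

Coefficient matrix A = [[6, 0], [-3, 3]].
Characteristic polynomial det(A - λI) = λ^2 - 9λ + 18 = 0.
Eigenvalues λ = 6, 3.
For λ=6: (A-λI) row 2 is [-3, -3], so an eigenvector is (-1, 1).
For λ=3: (A-λI) row 1 is [3, 0], so an eigenvector is (0, 1).
General solution: K_1e^(6t)(-1,1) + K_2e^(3t)(0,1).

x_1(t) = -K_1e^(6t), x_2(t) = K_1e^(6t) + K_2e^(3t)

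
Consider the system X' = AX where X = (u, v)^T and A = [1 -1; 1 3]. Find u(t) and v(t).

u(t) = C_1e^(2t) + C_2te^(2t) + C_2e^(2t), v(t) = -C_1e^(2t) - C_2te^(2t) - 2C_2e^(2t)

Coefficient matrix A = [[1, -1], [1, 3]].
Characteristic polynomial det(A - λI) = λ^2 - 4λ + 4 = 0.
Single eigenvalue λ = 2 with algebraic multiplicity 2.
Eigenvector v = (1,-1); generalized eigenvector w with (A-λI)w=v is (1,-2).
General solution: e^(2t)[C_1·v + C_2·(t·v + w)].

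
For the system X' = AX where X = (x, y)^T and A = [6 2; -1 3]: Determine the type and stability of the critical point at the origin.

unstable node

A = [[6,2],[-1,3]]; det(A-λI) = λ^2 - 9λ + 20.
λ = 5, 4: both positive.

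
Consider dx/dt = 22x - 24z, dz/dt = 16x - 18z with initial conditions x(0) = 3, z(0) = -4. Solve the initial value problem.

Coefficient matrix A = [[22, -24], [16, -18]].
Characteristic polynomial det(A - λI) = λ^2 - 4λ - 12 = 0.
Eigenvalues λ = 6, -2.
For λ=6: (A-λI) row 1 is [16, -24], so an eigenvector is (-3, -2).
For λ=-2: (A-λI) row 1 is [24, -24], so an eigenvector is (1, 1).
General solution: C_1e^(6t)(-3,-2) + C_2e^(-2t)(1,1).
Applying x(0)=3, z(0)=-4 gives C_1=-7, C_2=-18.

x(t) = 21e^(6t) - 18e^(-2t), z(t) = 14e^(6t) - 18e^(-2t)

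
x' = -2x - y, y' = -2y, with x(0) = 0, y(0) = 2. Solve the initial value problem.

x(t) = -2te^(-2t), y(t) = 2e^(-2t)

Coefficient matrix A = [[-2, -1], [0, -2]].
Characteristic polynomial det(A - λI) = λ^2 + 4λ + 4 = 0.
Single eigenvalue λ = -2 with algebraic multiplicity 2.
Eigenvector v = (-1,0); generalized eigenvector w with (A-λI)w=v is (-2,1).
General solution: e^(-2t)[C_1·v + C_2·(t·v + w)].
Applying x(0)=0, y(0)=2 gives C_1=-4, C_2=2.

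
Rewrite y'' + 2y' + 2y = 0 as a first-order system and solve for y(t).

Let x_1 = y, x_2 = y'. Then x_1' = x_2 and x_2' = -2x_1 - 2x_2.
A = [[0,1],[-2,-2]]; det(A-λI) = λ^2 + 2λ + 2.
Eigenvalues λ = -1 ± i.

y(t) = c_1e^(-t)cos(t) + c_2e^(-t)sin(t)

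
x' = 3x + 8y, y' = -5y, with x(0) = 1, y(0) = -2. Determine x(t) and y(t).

Coefficient matrix A = [[3, 8], [0, -5]].
Characteristic polynomial det(A - λI) = λ^2 + 2λ - 15 = 0.
Eigenvalues λ = -5, 3.
For λ=-5: (A-λI) row 1 is [8, 8], so an eigenvector is (1, -1).
For λ=3: (A-λI) row 1 is [0, 8], so an eigenvector is (1, 0).
General solution: c_1e^(-5t)(1,-1) + c_2e^(3t)(1,0).
Applying x(0)=1, y(0)=-2 gives c_1=2, c_2=-1.

x(t) = -e^(3t) + 2e^(-5t), y(t) = -2e^(-5t)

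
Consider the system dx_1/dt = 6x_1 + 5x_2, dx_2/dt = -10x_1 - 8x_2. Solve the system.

Coefficient matrix A = [[6, 5], [-10, -8]].
Characteristic polynomial det(A - λI) = λ^2 + 2λ + 2 = 0.
Eigenvalues λ = -1 ± i (complex conjugate pair).
For λ=-1+i: an eigenvector is (-1,1) - i(-2,3) = (-1 + 2i, 1 - 3i).
A real fundamental pair from Re and Im of e^((-1+i)t)v: X_1 = e^(-t)(cos(t)·(-1,1) + sin(t)·(-2,3)), X_2 = e^(-t)(sin(t)·(-1,1) - cos(t)·(-2,3)).
General solution: c_1X_1 + c_2X_2.

x_1(t) = -2c_1e^(-t)sin(t) - c_1e^(-t)cos(t) - c_2e^(-t)sin(t) + 2c_2e^(-t)cos(t), x_2(t) = 3c_1e^(-t)sin(t) + c_1e^(-t)cos(t) + c_2e^(-t)sin(t) - 3c_2e^(-t)cos(t)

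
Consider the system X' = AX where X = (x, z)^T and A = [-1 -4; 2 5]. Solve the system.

x(t) = 2C_1e^(t) - C_2e^(3t), z(t) = -C_1e^(t) + C_2e^(3t)

Coefficient matrix A = [[-1, -4], [2, 5]].
Characteristic polynomial det(A - λI) = λ^2 - 4λ + 3 = 0.
Eigenvalues λ = 1, 3.
For λ=1: (A-λI) row 1 is [-2, -4], so an eigenvector is (2, -1).
For λ=3: (A-λI) row 1 is [-4, -4], so an eigenvector is (-1, 1).
General solution: C_1e^(t)(2,-1) + C_2e^(3t)(-1,1).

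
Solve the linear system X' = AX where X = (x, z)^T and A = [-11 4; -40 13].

Coefficient matrix A = [[-11, 4], [-40, 13]].
Characteristic polynomial det(A - λI) = λ^2 - 2λ + 17 = 0.
Eigenvalues λ = 1 ± 4i (complex conjugate pair).
For λ=1+4i: an eigenvector is (0,1) - i(1,3) = (0 - i, 1 - 3i).
A real fundamental pair from Re and Im of e^((1+4i)t)v: X_1 = e^(t)(cos(4t)·(0,1) + sin(4t)·(1,3)), X_2 = e^(t)(sin(4t)·(0,1) - cos(4t)·(1,3)).
General solution: C_1X_1 + C_2X_2.

x(t) = C_1e^(t)sin(4t) - C_2e^(t)cos(4t), z(t) = 3C_1e^(t)sin(4t) + C_1e^(t)cos(4t) + C_2e^(t)sin(4t) - 3C_2e^(t)cos(4t)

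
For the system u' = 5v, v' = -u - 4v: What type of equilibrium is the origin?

stable spiral

A = [[0,5],[-1,-4]]; det(A-λI) = λ^2 + 4λ + 5.
λ = -2 ± i: negative real part.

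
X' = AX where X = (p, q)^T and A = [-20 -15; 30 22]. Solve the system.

Coefficient matrix A = [[-20, -15], [30, 22]].
Characteristic polynomial det(A - λI) = λ^2 - 2λ + 10 = 0.
Eigenvalues λ = 1 ± 3i (complex conjugate pair).
For λ=1+3i: an eigenvector is (-2,3) - i(-1,1) = (-2 + i, 3 - i).
A real fundamental pair from Re and Im of e^((1+3i)t)v: X_1 = e^(t)(cos(3t)·(-2,3) + sin(3t)·(-1,1)), X_2 = e^(t)(sin(3t)·(-2,3) - cos(3t)·(-1,1)).
General solution: K_1X_1 + K_2X_2.

p(t) = -K_1e^(t)sin(3t) - 2K_1e^(t)cos(3t) - 2K_2e^(t)sin(3t) + K_2e^(t)cos(3t), q(t) = K_1e^(t)sin(3t) + 3K_1e^(t)cos(3t) + 3K_2e^(t)sin(3t) - K_2e^(t)cos(3t)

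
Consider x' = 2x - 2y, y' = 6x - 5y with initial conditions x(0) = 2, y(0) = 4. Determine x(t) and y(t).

x(t) = 2e^(-2t), y(t) = 4e^(-2t)

Coefficient matrix A = [[2, -2], [6, -5]].
Characteristic polynomial det(A - λI) = λ^2 + 3λ + 2 = 0.
Eigenvalues λ = -1, -2.
For λ=-1: (A-λI) row 1 is [3, -2], so an eigenvector is (-2, -3).
For λ=-2: (A-λI) row 1 is [4, -2], so an eigenvector is (-1, -2).
General solution: C_1e^(-t)(-2,-3) + C_2e^(-2t)(-1,-2).
Applying x(0)=2, y(0)=4 gives C_1=0, C_2=-2.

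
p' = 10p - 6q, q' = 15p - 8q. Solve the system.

p(t) = -C_1e^(t)sin(3t) - C_1e^(t)cos(3t) - C_2e^(t)sin(3t) + C_2e^(t)cos(3t), q(t) = -2C_1e^(t)sin(3t) - C_1e^(t)cos(3t) - C_2e^(t)sin(3t) + 2C_2e^(t)cos(3t)

Coefficient matrix A = [[10, -6], [15, -8]].
Characteristic polynomial det(A - λI) = λ^2 - 2λ + 10 = 0.
Eigenvalues λ = 1 ± 3i (complex conjugate pair).
For λ=1+3i: an eigenvector is (-1,-1) - i(-1,-2) = (-1 + i, -1 + 2i).
A real fundamental pair from Re and Im of e^((1+3i)t)v: X_1 = e^(t)(cos(3t)·(-1,-1) + sin(3t)·(-1,-2)), X_2 = e^(t)(sin(3t)·(-1,-1) - cos(3t)·(-1,-2)).
General solution: C_1X_1 + C_2X_2.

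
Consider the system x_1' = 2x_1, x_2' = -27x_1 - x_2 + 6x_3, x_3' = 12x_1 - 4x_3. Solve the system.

x_1(t) = c_1e^(2t), x_2(t) = -5c_1e^(2t) + c_2e^(-t) - 2c_3e^(-4t), x_3(t) = 2c_1e^(2t) + c_3e^(-4t)

Coefficient matrix A = [[2, 0, 0], [-27, -1, 6], [12, 0, -4]].
det(A - λI) = 0 gives eigenvalues λ = 2, -1, -4.
For λ=2: eigenvector (1,-5,2).
For λ=-1: eigenvector (0,1,0).
For λ=-4: eigenvector (0,-2,1).
General solution: c_1e^(2t)(1,-5,2) + c_2e^(-t)(0,1,0) + c_3e^(-4t)(0,-2,1).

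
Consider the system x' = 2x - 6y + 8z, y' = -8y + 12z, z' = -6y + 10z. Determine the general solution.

Coefficient matrix A = [[2, -6, 8], [0, -8, 12], [0, -6, 10]].
det(A - λI) = 0 gives eigenvalues λ = 2, 4, -2.
For λ=2: eigenvector (1,0,0).
For λ=4: eigenvector (-1,-1,-1).
For λ=-2: eigenvector (1,2,1).
General solution: K_1e^(2t)(1,0,0) + K_2e^(4t)(-1,-1,-1) + K_3e^(-2t)(1,2,1).

x(t) = K_1e^(2t) - K_2e^(4t) + K_3e^(-2t), y(t) = -K_2e^(4t) + 2K_3e^(-2t), z(t) = -K_2e^(4t) + K_3e^(-2t)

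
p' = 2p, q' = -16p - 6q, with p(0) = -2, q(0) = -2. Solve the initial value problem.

Coefficient matrix A = [[2, 0], [-16, -6]].
Characteristic polynomial det(A - λI) = λ^2 + 4λ - 12 = 0.
Eigenvalues λ = -6, 2.
For λ=-6: (A-λI) row 1 is [8, 0], so an eigenvector is (0, 1).
For λ=2: (A-λI) row 2 is [-16, -8], so an eigenvector is (-1, 2).
General solution: C_1e^(-6t)(0,1) + C_2e^(2t)(-1,2).
Applying p(0)=-2, q(0)=-2 gives C_1=-6, C_2=2.

p(t) = -2e^(2t), q(t) = 4e^(2t) - 6e^(-6t)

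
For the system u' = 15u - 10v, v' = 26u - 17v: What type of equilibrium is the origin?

A = [[15,-10],[26,-17]]; det(A-λI) = λ^2 + 2λ + 5.
λ = -1 ± 2i: negative real part.

stable spiral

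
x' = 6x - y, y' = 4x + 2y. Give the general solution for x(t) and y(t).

Coefficient matrix A = [[6, -1], [4, 2]].
Characteristic polynomial det(A - λI) = λ^2 - 8λ + 16 = 0.
Single eigenvalue λ = 4 with algebraic multiplicity 2.
Eigenvector v = (-1,-2); generalized eigenvector w with (A-λI)w=v is (-2,-3).
General solution: e^(4t)[C_1·v + C_2·(t·v + w)].

x(t) = -C_1e^(4t) - C_2te^(4t) - 2C_2e^(4t), y(t) = -2C_1e^(4t) - 2C_2te^(4t) - 3C_2e^(4t)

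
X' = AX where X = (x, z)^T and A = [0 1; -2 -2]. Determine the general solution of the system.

x(t) = -c_1e^(-t)sin(t) + c_2e^(-t)cos(t), z(t) = c_1e^(-t)sin(t) - c_1e^(-t)cos(t) - c_2e^(-t)sin(t) - c_2e^(-t)cos(t)

Coefficient matrix A = [[0, 1], [-2, -2]].
Characteristic polynomial det(A - λI) = λ^2 + 2λ + 2 = 0.
Eigenvalues λ = -1 ± i (complex conjugate pair).
For λ=-1+i: an eigenvector is (0,-1) - i(-1,1) = (0 + i, -1 - i).
A real fundamental pair from Re and Im of e^((-1+i)t)v: X_1 = e^(-t)(cos(t)·(0,-1) + sin(t)·(-1,1)), X_2 = e^(-t)(sin(t)·(0,-1) - cos(t)·(-1,1)).
General solution: c_1X_1 + c_2X_2.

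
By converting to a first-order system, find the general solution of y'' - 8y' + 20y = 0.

y(t) = c_1e^(4t)cos(2t) + c_2e^(4t)sin(2t)

Let x_1 = y, x_2 = y'. Then x_1' = x_2 and x_2' = -20x_1 + 8x_2.
A = [[0,1],[-20,8]]; det(A-λI) = λ^2 - 8λ + 20.
Eigenvalues λ = 4 ± 2i.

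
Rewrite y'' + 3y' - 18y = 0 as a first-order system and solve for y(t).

Let x_1 = y, x_2 = y'. Then x_1' = x_2 and x_2' = 18x_1 - 3x_2.
A = [[0,1],[18,-3]]; det(A-λI) = λ^2 + 3λ - 18.
Eigenvalues λ = -6, 3 with eigenvectors (1,-6), (1,3).

y(t) = K_1e^(-6t) + K_2e^(3t)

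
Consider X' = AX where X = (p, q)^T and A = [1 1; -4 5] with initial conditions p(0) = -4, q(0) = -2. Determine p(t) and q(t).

Coefficient matrix A = [[1, 1], [-4, 5]].
Characteristic polynomial det(A - λI) = λ^2 - 6λ + 9 = 0.
Single eigenvalue λ = 3 with algebraic multiplicity 2.
Eigenvector v = (1,2); generalized eigenvector w with (A-λI)w=v is (-2,-3).
General solution: e^(3t)[C_1·v + C_2·(t·v + w)].
Applying p(0)=-4, q(0)=-2 gives C_1=8, C_2=6.

p(t) = 6te^(3t) - 4e^(3t), q(t) = 12te^(3t) - 2e^(3t)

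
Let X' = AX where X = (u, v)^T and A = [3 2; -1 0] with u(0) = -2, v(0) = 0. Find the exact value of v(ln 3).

A = [[3,2],[-1,0]]; eigenvalues λ = 2, 1.
Eigenvectors: (-2,1) for λ=2, (-1,1) for λ=1.
From the initial condition, c_1 = 2, c_2 = -2.
v(ln 3) = (2)(3^2)(1) + (-2)(3^1)(1) = 12.

12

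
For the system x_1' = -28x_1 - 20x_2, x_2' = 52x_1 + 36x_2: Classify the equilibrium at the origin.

A = [[-28,-20],[52,36]]; det(A-λI) = λ^2 - 8λ + 32.
λ = 4 ± 4i: positive real part.

unstable spiral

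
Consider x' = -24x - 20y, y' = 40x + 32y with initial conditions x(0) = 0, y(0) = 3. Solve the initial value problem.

x(t) = -15e^(4t)sin(4t), y(t) = 21e^(4t)sin(4t) + 3e^(4t)cos(4t)

Coefficient matrix A = [[-24, -20], [40, 32]].
Characteristic polynomial det(A - λI) = λ^2 - 8λ + 32 = 0.
Eigenvalues λ = 4 ± 4i (complex conjugate pair).
For λ=4+4i: an eigenvector is (2,-3) - i(1,-1) = (2 - i, -3 + i).
A real fundamental pair from Re and Im of e^((4+4i)t)v: X_1 = e^(4t)(cos(4t)·(2,-3) + sin(4t)·(1,-1)), X_2 = e^(4t)(sin(4t)·(2,-3) - cos(4t)·(1,-1)).
General solution: C_1X_1 + C_2X_2.
Applying x(0)=0, y(0)=3 gives C_1=-3, C_2=-6.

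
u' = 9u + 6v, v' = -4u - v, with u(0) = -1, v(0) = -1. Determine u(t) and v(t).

u(t) = -6e^(5t) + 5e^(3t), v(t) = 4e^(5t) - 5e^(3t)

Coefficient matrix A = [[9, 6], [-4, -1]].
Characteristic polynomial det(A - λI) = λ^2 - 8λ + 15 = 0.
Eigenvalues λ = 5, 3.
For λ=5: (A-λI) row 1 is [4, 6], so an eigenvector is (3, -2).
For λ=3: (A-λI) row 1 is [6, 6], so an eigenvector is (1, -1).
General solution: c_1e^(5t)(3,-2) + c_2e^(3t)(1,-1).
Applying u(0)=-1, v(0)=-1 gives c_1=-2, c_2=5.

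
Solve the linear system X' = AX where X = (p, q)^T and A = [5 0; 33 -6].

Coefficient matrix A = [[5, 0], [33, -6]].
Characteristic polynomial det(A - λI) = λ^2 + λ - 30 = 0.
Eigenvalues λ = 5, -6.
For λ=5: (A-λI) row 2 is [33, -11], so an eigenvector is (1, 3).
For λ=-6: (A-λI) row 1 is [11, 0], so an eigenvector is (0, -1).
General solution: K_1e^(5t)(1,3) + K_2e^(-6t)(0,-1).

p(t) = K_1e^(5t), q(t) = 3K_1e^(5t) - K_2e^(-6t)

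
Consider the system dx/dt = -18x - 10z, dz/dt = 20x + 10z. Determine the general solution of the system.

Coefficient matrix A = [[-18, -10], [20, 10]].
Characteristic polynomial det(A - λI) = λ^2 + 8λ + 20 = 0.
Eigenvalues λ = -4 ± 2i (complex conjugate pair).
For λ=-4+2i: an eigenvector is (2,-3) - i(1,-1) = (2 - i, -3 + i).
A real fundamental pair from Re and Im of e^((-4+2i)t)v: X_1 = e^(-4t)(cos(2t)·(2,-3) + sin(2t)·(1,-1)), X_2 = e^(-4t)(sin(2t)·(2,-3) - cos(2t)·(1,-1)).
General solution: K_1X_1 + K_2X_2.

x(t) = K_1e^(-4t)sin(2t) + 2K_1e^(-4t)cos(2t) + 2K_2e^(-4t)sin(2t) - K_2e^(-4t)cos(2t), z(t) = -K_1e^(-4t)sin(2t) - 3K_1e^(-4t)cos(2t) - 3K_2e^(-4t)sin(2t) + K_2e^(-4t)cos(2t)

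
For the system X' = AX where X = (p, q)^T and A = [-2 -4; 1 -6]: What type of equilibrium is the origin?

stable improper node

A = [[-2,-4],[1,-6]]; det(A-λI) = λ^2 + 8λ + 16.
repeated λ = -4 with a single eigenvector.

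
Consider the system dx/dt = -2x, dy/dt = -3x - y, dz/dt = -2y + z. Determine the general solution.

Coefficient matrix A = [[-2, 0, 0], [-3, -1, 0], [0, -2, 1]].
det(A - λI) = 0 gives eigenvalues λ = -1, -2, 1.
For λ=-1: eigenvector (0,1,1).
For λ=-2: eigenvector (1,3,2).
For λ=1: eigenvector (0,0,1).
General solution: c_1e^(-t)(0,1,1) + c_2e^(-2t)(1,3,2) + c_3e^(t)(0,0,1).

x(t) = c_2e^(-2t), y(t) = c_1e^(-t) + 3c_2e^(-2t), z(t) = c_1e^(-t) + 2c_2e^(-2t) + c_3e^(t)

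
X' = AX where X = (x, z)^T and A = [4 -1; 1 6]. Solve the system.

Coefficient matrix A = [[4, -1], [1, 6]].
Characteristic polynomial det(A - λI) = λ^2 - 10λ + 25 = 0.
Single eigenvalue λ = 5 with algebraic multiplicity 2.
Eigenvector v = (-1,1); generalized eigenvector w with (A-λI)w=v is (2,-1).
General solution: e^(5t)[C_1·v + C_2·(t·v + w)].

x(t) = -C_1e^(5t) - C_2te^(5t) + 2C_2e^(5t), z(t) = C_1e^(5t) + C_2te^(5t) - C_2e^(5t)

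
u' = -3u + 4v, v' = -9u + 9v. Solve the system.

Coefficient matrix A = [[-3, 4], [-9, 9]].
Characteristic polynomial det(A - λI) = λ^2 - 6λ + 9 = 0.
Single eigenvalue λ = 3 with algebraic multiplicity 2.
Eigenvector v = (2,3); generalized eigenvector w with (A-λI)w=v is (-1,-1).
General solution: e^(3t)[K_1·v + K_2·(t·v + w)].

u(t) = 2K_1e^(3t) + 2K_2te^(3t) - K_2e^(3t), v(t) = 3K_1e^(3t) + 3K_2te^(3t) - K_2e^(3t)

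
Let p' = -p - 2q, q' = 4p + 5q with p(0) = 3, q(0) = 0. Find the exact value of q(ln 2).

A = [[-1,-2],[4,5]]; eigenvalues λ = 3, 1.
Eigenvectors: (-1,2) for λ=3, (-1,1) for λ=1.
From the initial condition, c_1 = 3, c_2 = -6.
q(ln 2) = (3)(2^3)(2) + (-6)(2^1)(1) = 36.

36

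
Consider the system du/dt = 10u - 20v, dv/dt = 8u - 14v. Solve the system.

Coefficient matrix A = [[10, -20], [8, -14]].
Characteristic polynomial det(A - λI) = λ^2 + 4λ + 20 = 0.
Eigenvalues λ = -2 ± 4i (complex conjugate pair).
For λ=-2+4i: an eigenvector is (-2,-1) - i(-1,-1) = (-2 + i, -1 + i).
A real fundamental pair from Re and Im of e^((-2+4i)t)v: X_1 = e^(-2t)(cos(4t)·(-2,-1) + sin(4t)·(-1,-1)), X_2 = e^(-2t)(sin(4t)·(-2,-1) - cos(4t)·(-1,-1)).
General solution: C_1X_1 + C_2X_2.

u(t) = -C_1e^(-2t)sin(4t) - 2C_1e^(-2t)cos(4t) - 2C_2e^(-2t)sin(4t) + C_2e^(-2t)cos(4t), v(t) = -C_1e^(-2t)sin(4t) - C_1e^(-2t)cos(4t) - C_2e^(-2t)sin(4t) + C_2e^(-2t)cos(4t)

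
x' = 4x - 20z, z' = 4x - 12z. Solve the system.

Coefficient matrix A = [[4, -20], [4, -12]].
Characteristic polynomial det(A - λI) = λ^2 + 8λ + 32 = 0.
Eigenvalues λ = -4 ± 4i (complex conjugate pair).
For λ=-4+4i: an eigenvector is (1,0) - i(2,1) = (1 - 2i, 0 - i).
A real fundamental pair from Re and Im of e^((-4+4i)t)v: X_1 = e^(-4t)(cos(4t)·(1,0) + sin(4t)·(2,1)), X_2 = e^(-4t)(sin(4t)·(1,0) - cos(4t)·(2,1)).
General solution: K_1X_1 + K_2X_2.

x(t) = 2K_1e^(-4t)sin(4t) + K_1e^(-4t)cos(4t) + K_2e^(-4t)sin(4t) - 2K_2e^(-4t)cos(4t), z(t) = K_1e^(-4t)sin(4t) - K_2e^(-4t)cos(4t)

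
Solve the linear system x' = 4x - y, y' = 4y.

Coefficient matrix A = [[4, -1], [0, 4]].
Characteristic polynomial det(A - λI) = λ^2 - 8λ + 16 = 0.
Single eigenvalue λ = 4 with algebraic multiplicity 2.
Eigenvector v = (1,0); generalized eigenvector w with (A-λI)w=v is (3,-1).
General solution: e^(4t)[K_1·v + K_2·(t·v + w)].

x(t) = K_1e^(4t) + K_2te^(4t) + 3K_2e^(4t), y(t) = -K_2e^(4t)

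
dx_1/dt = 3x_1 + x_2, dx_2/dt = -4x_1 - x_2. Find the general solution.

x_1(t) = c_1e^(t) + c_2te^(t) - c_2e^(t), x_2(t) = -2c_1e^(t) - 2c_2te^(t) + 3c_2e^(t)

Coefficient matrix A = [[3, 1], [-4, -1]].
Characteristic polynomial det(A - λI) = λ^2 - 2λ + 1 = 0.
Single eigenvalue λ = 1 with algebraic multiplicity 2.
Eigenvector v = (1,-2); generalized eigenvector w with (A-λI)w=v is (-1,3).
General solution: e^(t)[c_1·v + c_2·(t·v + w)].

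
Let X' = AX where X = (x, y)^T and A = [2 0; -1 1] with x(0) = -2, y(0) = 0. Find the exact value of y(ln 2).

A = [[2,0],[-1,1]]; eigenvalues λ = 2, 1.
Eigenvectors: (-1,1) for λ=2, (0,1) for λ=1.
From the initial condition, c_1 = 2, c_2 = -2.
y(ln 2) = (2)(2^2)(1) + (-2)(2^1)(1) = 4.

4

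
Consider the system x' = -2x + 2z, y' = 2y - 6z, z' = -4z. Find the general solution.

Coefficient matrix A = [[-2, 0, 2], [0, 2, -6], [0, 0, -4]].
det(A - λI) = 0 gives eigenvalues λ = -2, 2, -4.
For λ=-2: eigenvector (1,0,0).
For λ=2: eigenvector (0,1,0).
For λ=-4: eigenvector (-1,1,1).
General solution: c_1e^(-2t)(1,0,0) + c_2e^(2t)(0,1,0) + c_3e^(-4t)(-1,1,1).

x(t) = c_1e^(-2t) - c_3e^(-4t), y(t) = c_2e^(2t) + c_3e^(-4t), z(t) = c_3e^(-4t)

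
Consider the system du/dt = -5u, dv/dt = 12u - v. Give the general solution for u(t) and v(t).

u(t) = -c_2e^(-5t), v(t) = c_1e^(-t) + 3c_2e^(-5t)

Coefficient matrix A = [[-5, 0], [12, -1]].
Characteristic polynomial det(A - λI) = λ^2 + 6λ + 5 = 0.
Eigenvalues λ = -1, -5.
For λ=-1: (A-λI) row 1 is [-4, 0], so an eigenvector is (0, 1).
For λ=-5: (A-λI) row 2 is [12, 4], so an eigenvector is (-1, 3).
General solution: c_1e^(-t)(0,1) + c_2e^(-5t)(-1,3).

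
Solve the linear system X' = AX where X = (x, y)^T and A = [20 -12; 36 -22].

Coefficient matrix A = [[20, -12], [36, -22]].
Characteristic polynomial det(A - λI) = λ^2 + 2λ - 8 = 0.
Eigenvalues λ = -4, 2.
For λ=-4: (A-λI) row 1 is [24, -12], so an eigenvector is (1, 2).
For λ=2: (A-λI) row 1 is [18, -12], so an eigenvector is (2, 3).
General solution: K_1e^(-4t)(1,2) + K_2e^(2t)(2,3).

x(t) = K_1e^(-4t) + 2K_2e^(2t), y(t) = 2K_1e^(-4t) + 3K_2e^(2t)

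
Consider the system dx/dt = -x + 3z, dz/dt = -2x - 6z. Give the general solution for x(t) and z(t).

Coefficient matrix A = [[-1, 3], [-2, -6]].
Characteristic polynomial det(A - λI) = λ^2 + 7λ + 12 = 0.
Eigenvalues λ = -4, -3.
For λ=-4: (A-λI) row 1 is [3, 3], so an eigenvector is (1, -1).
For λ=-3: (A-λI) row 1 is [2, 3], so an eigenvector is (3, -2).
General solution: c_1e^(-4t)(1,-1) + c_2e^(-3t)(3,-2).

x(t) = c_1e^(-4t) + 3c_2e^(-3t), z(t) = -c_1e^(-4t) - 2c_2e^(-3t)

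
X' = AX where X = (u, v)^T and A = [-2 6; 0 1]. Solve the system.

u(t) = -2C_1e^(t) + C_2e^(-2t), v(t) = -C_1e^(t)

Coefficient matrix A = [[-2, 6], [0, 1]].
Characteristic polynomial det(A - λI) = λ^2 + λ - 2 = 0.
Eigenvalues λ = 1, -2.
For λ=1: (A-λI) row 1 is [-3, 6], so an eigenvector is (-2, -1).
For λ=-2: (A-λI) row 1 is [0, 6], so an eigenvector is (1, 0).
General solution: C_1e^(t)(-2,-1) + C_2e^(-2t)(1,0).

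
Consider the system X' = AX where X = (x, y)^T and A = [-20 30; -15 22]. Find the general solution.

x(t) = -K_1e^(t)sin(3t) + 3K_1e^(t)cos(3t) + 3K_2e^(t)sin(3t) + K_2e^(t)cos(3t), y(t) = -K_1e^(t)sin(3t) + 2K_1e^(t)cos(3t) + 2K_2e^(t)sin(3t) + K_2e^(t)cos(3t)

Coefficient matrix A = [[-20, 30], [-15, 22]].
Characteristic polynomial det(A - λI) = λ^2 - 2λ + 10 = 0.
Eigenvalues λ = 1 ± 3i (complex conjugate pair).
For λ=1+3i: an eigenvector is (3,2) - i(-1,-1) = (3 + i, 2 + i).
A real fundamental pair from Re and Im of e^((1+3i)t)v: X_1 = e^(t)(cos(3t)·(3,2) + sin(3t)·(-1,-1)), X_2 = e^(t)(sin(3t)·(3,2) - cos(3t)·(-1,-1)).
General solution: K_1X_1 + K_2X_2.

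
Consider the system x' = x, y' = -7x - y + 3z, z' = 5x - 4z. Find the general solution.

x(t) = c_1e^(t), y(t) = -2c_1e^(t) + c_2e^(-t) + c_3e^(-4t), z(t) = c_1e^(t) - c_3e^(-4t)

Coefficient matrix A = [[1, 0, 0], [-7, -1, 3], [5, 0, -4]].
det(A - λI) = 0 gives eigenvalues λ = 1, -1, -4.
For λ=1: eigenvector (1,-2,1).
For λ=-1: eigenvector (0,1,0).
For λ=-4: eigenvector (0,1,-1).
General solution: c_1e^(t)(1,-2,1) + c_2e^(-t)(0,1,0) + c_3e^(-4t)(0,1,-1).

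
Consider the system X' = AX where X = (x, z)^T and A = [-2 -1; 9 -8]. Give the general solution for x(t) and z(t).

x(t) = C_1e^(-5t) + C_2te^(-5t) + C_2e^(-5t), z(t) = 3C_1e^(-5t) + 3C_2te^(-5t) + 2C_2e^(-5t)

Coefficient matrix A = [[-2, -1], [9, -8]].
Characteristic polynomial det(A - λI) = λ^2 + 10λ + 25 = 0.
Single eigenvalue λ = -5 with algebraic multiplicity 2.
Eigenvector v = (1,3); generalized eigenvector w with (A-λI)w=v is (1,2).
General solution: e^(-5t)[C_1·v + C_2·(t·v + w)].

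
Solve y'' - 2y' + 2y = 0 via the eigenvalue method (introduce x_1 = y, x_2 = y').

y(t) = C_1e^(t)cos(t) + C_2e^(t)sin(t)

Let x_1 = y, x_2 = y'. Then x_1' = x_2 and x_2' = -2x_1 + 2x_2.
A = [[0,1],[-2,2]]; det(A-λI) = λ^2 - 2λ + 2.
Eigenvalues λ = 1 ± i.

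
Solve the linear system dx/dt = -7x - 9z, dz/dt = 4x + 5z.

Coefficient matrix A = [[-7, -9], [4, 5]].
Characteristic polynomial det(A - λI) = λ^2 + 2λ + 1 = 0.
Single eigenvalue λ = -1 with algebraic multiplicity 2.
Eigenvector v = (3,-2); generalized eigenvector w with (A-λI)w=v is (-2,1).
General solution: e^(-t)[K_1·v + K_2·(t·v + w)].

x(t) = 3K_1e^(-t) + 3K_2te^(-t) - 2K_2e^(-t), z(t) = -2K_1e^(-t) - 2K_2te^(-t) + K_2e^(-t)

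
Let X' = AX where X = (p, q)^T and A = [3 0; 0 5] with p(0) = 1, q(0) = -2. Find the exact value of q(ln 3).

-486

A = [[3,0],[0,5]]; eigenvalues λ = 5, 3.
Eigenvectors: (0,-1) for λ=5, (1,0) for λ=3.
From the initial condition, c_1 = 2, c_2 = 1.
q(ln 3) = (2)(3^5)(-1) + (1)(3^3)(0) = -486.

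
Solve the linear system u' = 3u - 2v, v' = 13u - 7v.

Coefficient matrix A = [[3, -2], [13, -7]].
Characteristic polynomial det(A - λI) = λ^2 + 4λ + 5 = 0.
Eigenvalues λ = -2 ± i (complex conjugate pair).
For λ=-2+i: an eigenvector is (1,3) - i(-1,-2) = (1 + i, 3 + 2i).
A real fundamental pair from Re and Im of e^((-2+i)t)v: X_1 = e^(-2t)(cos(t)·(1,3) + sin(t)·(-1,-2)), X_2 = e^(-2t)(sin(t)·(1,3) - cos(t)·(-1,-2)).
General solution: C_1X_1 + C_2X_2.

u(t) = -C_1e^(-2t)sin(t) + C_1e^(-2t)cos(t) + C_2e^(-2t)sin(t) + C_2e^(-2t)cos(t), v(t) = -2C_1e^(-2t)sin(t) + 3C_1e^(-2t)cos(t) + 3C_2e^(-2t)sin(t) + 2C_2e^(-2t)cos(t)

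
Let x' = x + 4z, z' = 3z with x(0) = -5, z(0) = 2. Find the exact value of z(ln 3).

A = [[1,4],[0,3]]; eigenvalues λ = 1, 3.
Eigenvectors: (-1,0) for λ=1, (-2,-1) for λ=3.
From the initial condition, c_1 = 9, c_2 = -2.
z(ln 3) = (9)(3^1)(0) + (-2)(3^3)(-1) = 54.

54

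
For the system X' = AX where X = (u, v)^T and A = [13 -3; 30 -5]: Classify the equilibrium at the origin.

A = [[13,-3],[30,-5]]; det(A-λI) = λ^2 - 8λ + 25.
λ = 4 ± 3i: positive real part.

unstable spiral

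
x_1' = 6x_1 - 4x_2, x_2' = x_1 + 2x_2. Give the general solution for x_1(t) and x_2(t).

Coefficient matrix A = [[6, -4], [1, 2]].
Characteristic polynomial det(A - λI) = λ^2 - 8λ + 16 = 0.
Single eigenvalue λ = 4 with algebraic multiplicity 2.
Eigenvector v = (-2,-1); generalized eigenvector w with (A-λI)w=v is (1,1).
General solution: e^(4t)[c_1·v + c_2·(t·v + w)].

x_1(t) = -2c_1e^(4t) - 2c_2te^(4t) + c_2e^(4t), x_2(t) = -c_1e^(4t) - c_2te^(4t) + c_2e^(4t)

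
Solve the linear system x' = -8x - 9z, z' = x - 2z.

x(t) = -3K_1e^(-5t) - 3K_2te^(-5t) - 2K_2e^(-5t), z(t) = K_1e^(-5t) + K_2te^(-5t) + K_2e^(-5t)

Coefficient matrix A = [[-8, -9], [1, -2]].
Characteristic polynomial det(A - λI) = λ^2 + 10λ + 25 = 0.
Single eigenvalue λ = -5 with algebraic multiplicity 2.
Eigenvector v = (-3,1); generalized eigenvector w with (A-λI)w=v is (-2,1).
General solution: e^(-5t)[K_1·v + K_2·(t·v + w)].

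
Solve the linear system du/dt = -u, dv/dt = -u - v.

Coefficient matrix A = [[-1, 0], [-1, -1]].
Characteristic polynomial det(A - λI) = λ^2 + 2λ + 1 = 0.
Single eigenvalue λ = -1 with algebraic multiplicity 2.
Eigenvector v = (0,1); generalized eigenvector w with (A-λI)w=v is (-1,-3).
General solution: e^(-t)[c_1·v + c_2·(t·v + w)].

u(t) = -c_2e^(-t), v(t) = c_1e^(-t) + c_2te^(-t) - 3c_2e^(-t)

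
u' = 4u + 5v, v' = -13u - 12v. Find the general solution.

u(t) = -2K_1e^(-4t)sin(t) + K_1e^(-4t)cos(t) + K_2e^(-4t)sin(t) + 2K_2e^(-4t)cos(t), v(t) = 3K_1e^(-4t)sin(t) - 2K_1e^(-4t)cos(t) - 2K_2e^(-4t)sin(t) - 3K_2e^(-4t)cos(t)

Coefficient matrix A = [[4, 5], [-13, -12]].
Characteristic polynomial det(A - λI) = λ^2 + 8λ + 17 = 0.
Eigenvalues λ = -4 ± i (complex conjugate pair).
For λ=-4+i: an eigenvector is (1,-2) - i(-2,3) = (1 + 2i, -2 - 3i).
A real fundamental pair from Re and Im of e^((-4+i)t)v: X_1 = e^(-4t)(cos(t)·(1,-2) + sin(t)·(-2,3)), X_2 = e^(-4t)(sin(t)·(1,-2) - cos(t)·(-2,3)).
General solution: K_1X_1 + K_2X_2.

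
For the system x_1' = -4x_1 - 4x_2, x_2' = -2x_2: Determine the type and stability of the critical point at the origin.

stable node

A = [[-4,-4],[0,-2]]; det(A-λI) = λ^2 + 6λ + 8.
λ = -4, -2: both negative.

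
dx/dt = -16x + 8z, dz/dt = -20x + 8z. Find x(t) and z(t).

x(t) = -c_1e^(-4t)sin(4t) + c_1e^(-4t)cos(4t) + c_2e^(-4t)sin(4t) + c_2e^(-4t)cos(4t), z(t) = -2c_1e^(-4t)sin(4t) + c_1e^(-4t)cos(4t) + c_2e^(-4t)sin(4t) + 2c_2e^(-4t)cos(4t)

Coefficient matrix A = [[-16, 8], [-20, 8]].
Characteristic polynomial det(A - λI) = λ^2 + 8λ + 32 = 0.
Eigenvalues λ = -4 ± 4i (complex conjugate pair).
For λ=-4+4i: an eigenvector is (1,1) - i(-1,-2) = (1 + i, 1 + 2i).
A real fundamental pair from Re and Im of e^((-4+4i)t)v: X_1 = e^(-4t)(cos(4t)·(1,1) + sin(4t)·(-1,-2)), X_2 = e^(-4t)(sin(4t)·(1,1) - cos(4t)·(-1,-2)).
General solution: c_1X_1 + c_2X_2.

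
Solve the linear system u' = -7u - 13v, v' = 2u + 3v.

u(t) = -2K_1e^(-2t)sin(t) + 3K_1e^(-2t)cos(t) + 3K_2e^(-2t)sin(t) + 2K_2e^(-2t)cos(t), v(t) = K_1e^(-2t)sin(t) - K_1e^(-2t)cos(t) - K_2e^(-2t)sin(t) - K_2e^(-2t)cos(t)

Coefficient matrix A = [[-7, -13], [2, 3]].
Characteristic polynomial det(A - λI) = λ^2 + 4λ + 5 = 0.
Eigenvalues λ = -2 ± i (complex conjugate pair).
For λ=-2+i: an eigenvector is (3,-1) - i(-2,1) = (3 + 2i, -1 - i).
A real fundamental pair from Re and Im of e^((-2+i)t)v: X_1 = e^(-2t)(cos(t)·(3,-1) + sin(t)·(-2,1)), X_2 = e^(-2t)(sin(t)·(3,-1) - cos(t)·(-2,1)).
General solution: K_1X_1 + K_2X_2.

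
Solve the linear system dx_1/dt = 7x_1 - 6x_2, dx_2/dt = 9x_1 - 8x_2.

Coefficient matrix A = [[7, -6], [9, -8]].
Characteristic polynomial det(A - λI) = λ^2 + λ - 2 = 0.
Eigenvalues λ = -2, 1.
For λ=-2: (A-λI) row 1 is [9, -6], so an eigenvector is (-2, -3).
For λ=1: (A-λI) row 1 is [6, -6], so an eigenvector is (1, 1).
General solution: C_1e^(-2t)(-2,-3) + C_2e^(t)(1,1).

x_1(t) = -2C_1e^(-2t) + C_2e^(t), x_2(t) = -3C_1e^(-2t) + C_2e^(t)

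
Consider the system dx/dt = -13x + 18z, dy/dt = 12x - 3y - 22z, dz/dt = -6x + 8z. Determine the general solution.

x(t) = 2K_1e^(-4t) - 3K_3e^(-t), y(t) = -2K_1e^(-4t) + K_2e^(-3t) + 4K_3e^(-t), z(t) = K_1e^(-4t) - 2K_3e^(-t)

Coefficient matrix A = [[-13, 0, 18], [12, -3, -22], [-6, 0, 8]].
det(A - λI) = 0 gives eigenvalues λ = -4, -3, -1.
For λ=-4: eigenvector (2,-2,1).
For λ=-3: eigenvector (0,1,0).
For λ=-1: eigenvector (-3,4,-2).
General solution: K_1e^(-4t)(2,-2,1) + K_2e^(-3t)(0,1,0) + K_3e^(-t)(-3,4,-2).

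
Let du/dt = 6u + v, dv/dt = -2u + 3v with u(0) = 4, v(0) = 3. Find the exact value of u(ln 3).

2106

A = [[6,1],[-2,3]]; eigenvalues λ = 5, 4.
Eigenvectors: (-1,1) for λ=5, (-1,2) for λ=4.
From the initial condition, c_1 = -11, c_2 = 7.
u(ln 3) = (-11)(3^5)(-1) + (7)(3^4)(-1) = 2106.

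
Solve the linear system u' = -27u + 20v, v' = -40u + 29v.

Coefficient matrix A = [[-27, 20], [-40, 29]].
Characteristic polynomial det(A - λI) = λ^2 - 2λ + 17 = 0.
Eigenvalues λ = 1 ± 4i (complex conjugate pair).
For λ=1+4i: an eigenvector is (2,3) - i(1,1) = (2 - i, 3 - i).
A real fundamental pair from Re and Im of e^((1+4i)t)v: X_1 = e^(t)(cos(4t)·(2,3) + sin(4t)·(1,1)), X_2 = e^(t)(sin(4t)·(2,3) - cos(4t)·(1,1)).
General solution: c_1X_1 + c_2X_2.

u(t) = c_1e^(t)sin(4t) + 2c_1e^(t)cos(4t) + 2c_2e^(t)sin(4t) - c_2e^(t)cos(4t), v(t) = c_1e^(t)sin(4t) + 3c_1e^(t)cos(4t) + 3c_2e^(t)sin(4t) - c_2e^(t)cos(4t)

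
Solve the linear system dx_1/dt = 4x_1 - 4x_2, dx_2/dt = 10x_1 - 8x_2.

Coefficient matrix A = [[4, -4], [10, -8]].
Characteristic polynomial det(A - λI) = λ^2 + 4λ + 8 = 0.
Eigenvalues λ = -2 ± 2i (complex conjugate pair).
For λ=-2+2i: an eigenvector is (-1,-2) - i(1,1) = (-1 - i, -2 - i).
A real fundamental pair from Re and Im of e^((-2+2i)t)v: X_1 = e^(-2t)(cos(2t)·(-1,-2) + sin(2t)·(1,1)), X_2 = e^(-2t)(sin(2t)·(-1,-2) - cos(2t)·(1,1)).
General solution: C_1X_1 + C_2X_2.

x_1(t) = C_1e^(-2t)sin(2t) - C_1e^(-2t)cos(2t) - C_2e^(-2t)sin(2t) - C_2e^(-2t)cos(2t), x_2(t) = C_1e^(-2t)sin(2t) - 2C_1e^(-2t)cos(2t) - 2C_2e^(-2t)sin(2t) - C_2e^(-2t)cos(2t)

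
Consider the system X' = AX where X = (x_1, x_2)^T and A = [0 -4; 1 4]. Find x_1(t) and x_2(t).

x_1(t) = -2K_1e^(2t) - 2K_2te^(2t) + K_2e^(2t), x_2(t) = K_1e^(2t) + K_2te^(2t)

Coefficient matrix A = [[0, -4], [1, 4]].
Characteristic polynomial det(A - λI) = λ^2 - 4λ + 4 = 0.
Single eigenvalue λ = 2 with algebraic multiplicity 2.
Eigenvector v = (-2,1); generalized eigenvector w with (A-λI)w=v is (1,0).
General solution: e^(2t)[K_1·v + K_2·(t·v + w)].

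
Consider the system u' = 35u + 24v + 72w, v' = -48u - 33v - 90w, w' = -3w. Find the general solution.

Coefficient matrix A = [[35, 24, 72], [-48, -33, -90], [0, 0, -3]].
det(A - λI) = 0 gives eigenvalues λ = -3, -1, 3.
For λ=-3: eigenvector (0,-3,1).
For λ=-1: eigenvector (2,-3,0).
For λ=3: eigenvector (-3,4,0).
General solution: c_1e^(-3t)(0,-3,1) + c_2e^(-t)(2,-3,0) + c_3e^(3t)(-3,4,0).

u(t) = 2c_2e^(-t) - 3c_3e^(3t), v(t) = -3c_1e^(-3t) - 3c_2e^(-t) + 4c_3e^(3t), w(t) = c_1e^(-3t)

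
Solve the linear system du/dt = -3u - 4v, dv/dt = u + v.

Coefficient matrix A = [[-3, -4], [1, 1]].
Characteristic polynomial det(A - λI) = λ^2 + 2λ + 1 = 0.
Single eigenvalue λ = -1 with algebraic multiplicity 2.
Eigenvector v = (-2,1); generalized eigenvector w with (A-λI)w=v is (-1,1).
General solution: e^(-t)[c_1·v + c_2·(t·v + w)].

u(t) = -2c_1e^(-t) - 2c_2te^(-t) - c_2e^(-t), v(t) = c_1e^(-t) + c_2te^(-t) + c_2e^(-t)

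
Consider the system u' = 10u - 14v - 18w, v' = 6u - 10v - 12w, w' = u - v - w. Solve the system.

u(t) = 4C_1e^(2t) + C_2e^(-4t) - 2C_3e^(t), v(t) = C_1e^(2t) + C_2e^(-4t), w(t) = C_1e^(2t) - C_3e^(t)

Coefficient matrix A = [[10, -14, -18], [6, -10, -12], [1, -1, -1]].
det(A - λI) = 0 gives eigenvalues λ = 2, -4, 1.
For λ=2: eigenvector (4,1,1).
For λ=-4: eigenvector (1,1,0).
For λ=1: eigenvector (-2,0,-1).
General solution: C_1e^(2t)(4,1,1) + C_2e^(-4t)(1,1,0) + C_3e^(t)(-2,0,-1).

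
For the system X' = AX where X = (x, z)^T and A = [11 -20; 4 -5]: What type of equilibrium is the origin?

A = [[11,-20],[4,-5]]; det(A-λI) = λ^2 - 6λ + 25.
λ = 3 ± 4i: positive real part.

unstable spiral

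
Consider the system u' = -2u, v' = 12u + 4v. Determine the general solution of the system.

Coefficient matrix A = [[-2, 0], [12, 4]].
Characteristic polynomial det(A - λI) = λ^2 - 2λ - 8 = 0.
Eigenvalues λ = 4, -2.
For λ=4: (A-λI) row 1 is [-6, 0], so an eigenvector is (0, -1).
For λ=-2: (A-λI) row 2 is [12, 6], so an eigenvector is (-1, 2).
General solution: C_1e^(4t)(0,-1) + C_2e^(-2t)(-1,2).

u(t) = -C_2e^(-2t), v(t) = -C_1e^(4t) + 2C_2e^(-2t)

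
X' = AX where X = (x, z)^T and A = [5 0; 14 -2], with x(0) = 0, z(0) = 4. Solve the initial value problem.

x(t) = 0, z(t) = 4e^(-2t)

Coefficient matrix A = [[5, 0], [14, -2]].
Characteristic polynomial det(A - λI) = λ^2 - 3λ - 10 = 0.
Eigenvalues λ = 5, -2.
For λ=5: (A-λI) row 2 is [14, -7], so an eigenvector is (1, 2).
For λ=-2: (A-λI) row 1 is [7, 0], so an eigenvector is (0, 1).
General solution: C_1e^(5t)(1,2) + C_2e^(-2t)(0,1).
Applying x(0)=0, z(0)=4 gives C_1=0, C_2=4.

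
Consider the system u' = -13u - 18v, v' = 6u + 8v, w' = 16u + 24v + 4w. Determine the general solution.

u(t) = -3c_1e^(-t) - 2c_2e^(-4t), v(t) = 2c_1e^(-t) + c_2e^(-4t), w(t) = c_2e^(-4t) + c_3e^(4t)

Coefficient matrix A = [[-13, -18, 0], [6, 8, 0], [16, 24, 4]].
det(A - λI) = 0 gives eigenvalues λ = -1, -4, 4.
For λ=-1: eigenvector (-3,2,0).
For λ=-4: eigenvector (-2,1,1).
For λ=4: eigenvector (0,0,1).
General solution: c_1e^(-t)(-3,2,0) + c_2e^(-4t)(-2,1,1) + c_3e^(4t)(0,0,1).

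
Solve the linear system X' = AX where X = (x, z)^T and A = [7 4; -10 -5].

Coefficient matrix A = [[7, 4], [-10, -5]].
Characteristic polynomial det(A - λI) = λ^2 - 2λ + 5 = 0.
Eigenvalues λ = 1 ± 2i (complex conjugate pair).
For λ=1+2i: an eigenvector is (1,-2) - i(-1,1) = (1 + i, -2 - i).
A real fundamental pair from Re and Im of e^((1+2i)t)v: X_1 = e^(t)(cos(2t)·(1,-2) + sin(2t)·(-1,1)), X_2 = e^(t)(sin(2t)·(1,-2) - cos(2t)·(-1,1)).
General solution: K_1X_1 + K_2X_2.

x(t) = -K_1e^(t)sin(2t) + K_1e^(t)cos(2t) + K_2e^(t)sin(2t) + K_2e^(t)cos(2t), z(t) = K_1e^(t)sin(2t) - 2K_1e^(t)cos(2t) - 2K_2e^(t)sin(2t) - K_2e^(t)cos(2t)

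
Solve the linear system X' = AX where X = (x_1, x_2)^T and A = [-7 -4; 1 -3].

Coefficient matrix A = [[-7, -4], [1, -3]].
Characteristic polynomial det(A - λI) = λ^2 + 10λ + 25 = 0.
Single eigenvalue λ = -5 with algebraic multiplicity 2.
Eigenvector v = (2,-1); generalized eigenvector w with (A-λI)w=v is (1,-1).
General solution: e^(-5t)[c_1·v + c_2·(t·v + w)].

x_1(t) = 2c_1e^(-5t) + 2c_2te^(-5t) + c_2e^(-5t), x_2(t) = -c_1e^(-5t) - c_2te^(-5t) - c_2e^(-5t)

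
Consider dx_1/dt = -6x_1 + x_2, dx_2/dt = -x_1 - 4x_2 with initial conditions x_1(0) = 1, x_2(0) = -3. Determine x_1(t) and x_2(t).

Coefficient matrix A = [[-6, 1], [-1, -4]].
Characteristic polynomial det(A - λI) = λ^2 + 10λ + 25 = 0.
Single eigenvalue λ = -5 with algebraic multiplicity 2.
Eigenvector v = (1,1); generalized eigenvector w with (A-λI)w=v is (-2,-1).
General solution: e^(-5t)[c_1·v + c_2·(t·v + w)].
Applying x_1(0)=1, x_2(0)=-3 gives c_1=-7, c_2=-4.

x_1(t) = -4te^(-5t) + e^(-5t), x_2(t) = -4te^(-5t) - 3e^(-5t)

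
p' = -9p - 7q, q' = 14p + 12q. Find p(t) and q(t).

Coefficient matrix A = [[-9, -7], [14, 12]].
Characteristic polynomial det(A - λI) = λ^2 - 3λ - 10 = 0.
Eigenvalues λ = -2, 5.
For λ=-2: (A-λI) row 1 is [-7, -7], so an eigenvector is (1, -1).
For λ=5: (A-λI) row 1 is [-14, -7], so an eigenvector is (-1, 2).
General solution: c_1e^(-2t)(1,-1) + c_2e^(5t)(-1,2).

p(t) = c_1e^(-2t) - c_2e^(5t), q(t) = -c_1e^(-2t) + 2c_2e^(5t)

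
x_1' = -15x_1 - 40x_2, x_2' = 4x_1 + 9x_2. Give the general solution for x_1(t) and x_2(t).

x_1(t) = C_1e^(-3t)sin(4t) + 3C_1e^(-3t)cos(4t) + 3C_2e^(-3t)sin(4t) - C_2e^(-3t)cos(4t), x_2(t) = -C_1e^(-3t)cos(4t) - C_2e^(-3t)sin(4t)

Coefficient matrix A = [[-15, -40], [4, 9]].
Characteristic polynomial det(A - λI) = λ^2 + 6λ + 25 = 0.
Eigenvalues λ = -3 ± 4i (complex conjugate pair).
For λ=-3+4i: an eigenvector is (3,-1) - i(1,0) = (3 - i, -1).
A real fundamental pair from Re and Im of e^((-3+4i)t)v: X_1 = e^(-3t)(cos(4t)·(3,-1) + sin(4t)·(1,0)), X_2 = e^(-3t)(sin(4t)·(3,-1) - cos(4t)·(1,0)).
General solution: C_1X_1 + C_2X_2.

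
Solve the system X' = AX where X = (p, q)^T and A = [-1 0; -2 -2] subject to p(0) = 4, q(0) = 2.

p(t) = 4e^(-t), q(t) = -8e^(-t) + 10e^(-2t)

Coefficient matrix A = [[-1, 0], [-2, -2]].
Characteristic polynomial det(A - λI) = λ^2 + 3λ + 2 = 0.
Eigenvalues λ = -1, -2.
For λ=-1: (A-λI) row 2 is [-2, -1], so an eigenvector is (1, -2).
For λ=-2: (A-λI) row 1 is [1, 0], so an eigenvector is (0, 1).
General solution: K_1e^(-t)(1,-2) + K_2e^(-2t)(0,1).
Applying p(0)=4, q(0)=2 gives K_1=4, K_2=10.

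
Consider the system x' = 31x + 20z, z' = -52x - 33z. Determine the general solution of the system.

x(t) = -K_1e^(-t)sin(4t) - 2K_1e^(-t)cos(4t) - 2K_2e^(-t)sin(4t) + K_2e^(-t)cos(4t), z(t) = 2K_1e^(-t)sin(4t) + 3K_1e^(-t)cos(4t) + 3K_2e^(-t)sin(4t) - 2K_2e^(-t)cos(4t)

Coefficient matrix A = [[31, 20], [-52, -33]].
Characteristic polynomial det(A - λI) = λ^2 + 2λ + 17 = 0.
Eigenvalues λ = -1 ± 4i (complex conjugate pair).
For λ=-1+4i: an eigenvector is (-2,3) - i(-1,2) = (-2 + i, 3 - 2i).
A real fundamental pair from Re and Im of e^((-1+4i)t)v: X_1 = e^(-t)(cos(4t)·(-2,3) + sin(4t)·(-1,2)), X_2 = e^(-t)(sin(4t)·(-2,3) - cos(4t)·(-1,2)).
General solution: K_1X_1 + K_2X_2.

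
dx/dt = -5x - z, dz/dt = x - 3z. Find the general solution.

x(t) = -K_1e^(-4t) - K_2te^(-4t), z(t) = K_1e^(-4t) + K_2te^(-4t) + K_2e^(-4t)

Coefficient matrix A = [[-5, -1], [1, -3]].
Characteristic polynomial det(A - λI) = λ^2 + 8λ + 16 = 0.
Single eigenvalue λ = -4 with algebraic multiplicity 2.
Eigenvector v = (-1,1); generalized eigenvector w with (A-λI)w=v is (0,1).
General solution: e^(-4t)[K_1·v + K_2·(t·v + w)].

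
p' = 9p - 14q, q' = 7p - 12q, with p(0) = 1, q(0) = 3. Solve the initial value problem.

p(t) = -4e^(2t) + 5e^(-5t), q(t) = -2e^(2t) + 5e^(-5t)

Coefficient matrix A = [[9, -14], [7, -12]].
Characteristic polynomial det(A - λI) = λ^2 + 3λ - 10 = 0.
Eigenvalues λ = 2, -5.
For λ=2: (A-λI) row 1 is [7, -14], so an eigenvector is (2, 1).
For λ=-5: (A-λI) row 1 is [14, -14], so an eigenvector is (-1, -1).
General solution: K_1e^(2t)(2,1) + K_2e^(-5t)(-1,-1).
Applying p(0)=1, q(0)=3 gives K_1=-2, K_2=-5.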